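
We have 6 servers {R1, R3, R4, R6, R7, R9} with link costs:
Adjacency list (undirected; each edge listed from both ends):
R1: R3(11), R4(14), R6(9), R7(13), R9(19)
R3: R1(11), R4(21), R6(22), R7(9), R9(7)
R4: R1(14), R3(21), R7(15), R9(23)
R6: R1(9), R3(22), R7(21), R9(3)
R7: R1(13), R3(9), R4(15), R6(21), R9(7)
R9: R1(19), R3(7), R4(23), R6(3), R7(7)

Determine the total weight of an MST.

Kruskal: consider edges lightest-first.
R6 R9 (3): add — endpoints in different components.
R3 R9 (7): add — endpoints in different components.
R7 R9 (7): add — endpoints in different components.
R1 R6 (9): add — endpoints in different components.
R3 R7 (9): skip — R7 and R3 already connected.
R1 R3 (11): skip — R1 and R3 already connected.
R1 R7 (13): skip — R1 and R7 already connected.
R1 R4 (14): add — endpoints in different components.
MST edges: R6 R9, R3 R9, R7 R9, R1 R6, R1 R4; total weight 3+7+7+9+14 = 40.

40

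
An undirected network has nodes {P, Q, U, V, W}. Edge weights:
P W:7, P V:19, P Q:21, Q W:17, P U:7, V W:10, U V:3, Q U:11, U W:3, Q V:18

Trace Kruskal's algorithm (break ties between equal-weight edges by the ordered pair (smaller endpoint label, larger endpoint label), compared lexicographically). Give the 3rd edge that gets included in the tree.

P-U

Kruskal: consider edges lightest-first.
U V (3): add. Components now {W} {U,V} {Q} {P}
U W (3): add. Components now {U,V,W} {Q} {P}
P U (7): add. Components now {P,U,V,W} {Q}
P W (7): skip — W and P already connected.
V W (10): skip — W and V already connected.
Q U (11): add. Components now {P,Q,U,V,W}
The 3rd edge added is P U.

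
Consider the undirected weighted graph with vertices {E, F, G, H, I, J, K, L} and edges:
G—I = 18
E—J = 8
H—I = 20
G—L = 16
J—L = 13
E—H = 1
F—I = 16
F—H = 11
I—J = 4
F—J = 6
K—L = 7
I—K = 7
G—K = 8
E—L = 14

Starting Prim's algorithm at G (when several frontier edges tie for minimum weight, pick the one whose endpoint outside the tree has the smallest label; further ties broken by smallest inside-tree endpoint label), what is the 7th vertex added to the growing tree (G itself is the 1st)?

E

Prim, starting at G.
Step 1: frontier [G—K 8, G—L 16, G—I 18] → take G—K (8); add K.
Step 2: frontier [G—L 16, G—I 18, I—K 7, K—L 7] → take I—K (7); add I.
Step 3: frontier [G—L 16, I—J 4, F—I 16, H—I 20, K—L 7] → take I—J (4); add J.
Step 4: frontier [G—L 16, F—I 16, H—I 20, F—J 6, E—J 8, J—L 13, K—L 7] → take F—J (6); add F.
Step 5: frontier [F—H 11, G—L 16, H—I 20, E—J 8, J—L 13, K—L 7] → take K—L (7); add L.
Step 6: frontier [F—H 11, H—I 20, E—J 8, E—L 14] → take E—J (8); add E.
Step 7: frontier [E—H 1, F—H 11, H—I 20] → take E—H (1); add H.
Vertex order: G, K, I, J, F, L, E, H. The 7th vertex is E.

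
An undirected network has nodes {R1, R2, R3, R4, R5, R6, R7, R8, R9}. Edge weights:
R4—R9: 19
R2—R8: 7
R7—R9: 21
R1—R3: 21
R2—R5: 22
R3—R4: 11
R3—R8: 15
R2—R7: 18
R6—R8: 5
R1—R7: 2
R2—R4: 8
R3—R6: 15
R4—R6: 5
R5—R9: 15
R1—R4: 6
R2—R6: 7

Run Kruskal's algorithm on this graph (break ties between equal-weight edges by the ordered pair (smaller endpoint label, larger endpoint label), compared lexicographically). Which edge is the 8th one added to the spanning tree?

Kruskal: consider edges lightest-first.
R1—R7 (2): add — endpoints in different components.
R4—R6 (5): add — endpoints in different components.
R6—R8 (5): add — endpoints in different components.
R1—R4 (6): add — endpoints in different components.
R2—R6 (7): add — endpoints in different components.
R2—R8 (7): skip — R8 and R2 already connected.
R2—R4 (8): skip — R2 and R4 already connected.
R3—R4 (11): add — endpoints in different components.
R3—R6 (15): skip — R6 and R3 already connected.
R3—R8 (15): skip — R3 and R8 already connected.
R5—R9 (15): add — endpoints in different components.
R2—R7 (18): skip — R7 and R2 already connected.
R4—R9 (19): add — endpoints in different components.
The 8th edge added is R4—R9.

R4-R9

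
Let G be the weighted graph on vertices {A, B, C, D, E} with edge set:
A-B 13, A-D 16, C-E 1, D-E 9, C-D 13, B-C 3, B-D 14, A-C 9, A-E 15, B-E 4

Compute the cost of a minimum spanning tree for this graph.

22

Prim, starting at A.
Step 1: frontier [A-C 9, A-B 13, A-E 15, A-D 16] → take A-C (9); add C.
Step 2: frontier [A-B 13, A-E 15, A-D 16, C-E 1, B-C 3, C-D 13] → take C-E (1); add E.
Step 3: frontier [A-B 13, A-D 16, B-C 3, C-D 13, B-E 4, D-E 9] → take B-C (3); add B.
Step 4: frontier [A-D 16, B-D 14, C-D 13, D-E 9] → take D-E (9); add D.
MST edges: A-C, C-E, B-C, D-E; total weight 9+1+3+9 = 22.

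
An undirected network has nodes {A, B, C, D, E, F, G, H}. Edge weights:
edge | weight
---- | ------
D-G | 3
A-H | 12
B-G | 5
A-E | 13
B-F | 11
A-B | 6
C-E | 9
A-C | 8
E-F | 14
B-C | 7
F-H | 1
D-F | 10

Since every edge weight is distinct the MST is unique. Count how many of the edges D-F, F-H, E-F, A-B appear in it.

Kruskal's algorithm — process edges by increasing weight (ties by edge label):
F-H (1): add — endpoints in different components.
D-G (3): add — endpoints in different components.
B-G (5): add — endpoints in different components.
A-B (6): add — endpoints in different components.
B-C (7): add — endpoints in different components.
A-C (8): skip — A and C already connected.
C-E (9): add — endpoints in different components.
D-F (10): add — endpoints in different components.
MST edge set: {F-H, D-G, B-G, A-B, B-C, C-E, D-F}.
Of the listed edges, {D-F, F-H, A-B} are in the MST → 3.

3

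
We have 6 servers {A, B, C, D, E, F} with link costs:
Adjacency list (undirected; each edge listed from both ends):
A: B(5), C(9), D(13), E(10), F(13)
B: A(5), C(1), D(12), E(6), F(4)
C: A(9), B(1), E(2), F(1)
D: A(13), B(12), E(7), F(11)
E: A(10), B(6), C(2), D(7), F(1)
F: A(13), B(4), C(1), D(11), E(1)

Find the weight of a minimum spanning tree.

15

Prim, starting at A.
Step 1: frontier [A–B 5, A–C 9, A–E 10, A–D 13, A–F 13] → take A–B (5); add B.
Step 2: frontier [A–C 9, A–E 10, A–D 13, A–F 13, B–C 1, B–F 4, B–E 6, B–D 12] → take B–C (1); add C.
Step 3: frontier [A–E 10, A–D 13, A–F 13, B–F 4, B–E 6, B–D 12, C–F 1, C–E 2] → take C–F (1); add F.
Step 4: frontier [A–E 10, A–D 13, B–E 6, B–D 12, C–E 2, E–F 1, D–F 11] → take E–F (1); add E.
Step 5: frontier [A–D 13, B–D 12, D–E 7, D–F 11] → take D–E (7); add D.
MST edges: A–B, B–C, C–F, E–F, D–E; total weight 5+1+1+1+7 = 15.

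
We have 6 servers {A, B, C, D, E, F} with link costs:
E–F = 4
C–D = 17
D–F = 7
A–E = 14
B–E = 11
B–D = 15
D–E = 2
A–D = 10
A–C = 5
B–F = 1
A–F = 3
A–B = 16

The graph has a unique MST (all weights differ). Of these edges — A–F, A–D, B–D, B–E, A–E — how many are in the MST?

1

Kruskal: consider edges lightest-first.
B–F (1): add. Components now {A} {B,F} {C} {D} {E}
D–E (2): add. Components now {A} {B,F} {C} {D,E}
A–F (3): add. Components now {A,B,F} {C} {D,E}
E–F (4): add. Components now {A,B,D,E,F} {C}
A–C (5): add. Components now {A,B,C,D,E,F}
MST edge set: {B–F, D–E, A–F, E–F, A–C}.
Of the listed edges, {A–F} are in the MST → 1.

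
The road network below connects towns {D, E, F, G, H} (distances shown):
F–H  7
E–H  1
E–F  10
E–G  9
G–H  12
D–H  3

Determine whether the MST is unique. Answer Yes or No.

Kruskal: consider edges lightest-first.
E–H (1): add — endpoints in different components.
D–H (3): add — endpoints in different components.
F–H (7): add — endpoints in different components.
E–G (9): add — endpoints in different components.
Every non-tree edge has weight strictly greater than the heaviest edge on the tree path between its endpoints, so the MST is unique.

Yes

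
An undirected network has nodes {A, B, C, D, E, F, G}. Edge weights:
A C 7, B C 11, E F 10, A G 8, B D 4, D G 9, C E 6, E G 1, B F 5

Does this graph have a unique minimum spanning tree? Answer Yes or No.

Yes

Kruskal's algorithm — process edges by increasing weight (ties by edge label):
E G (1): add. Components now {A} {B} {C} {D} {E,G} {F}
B D (4): add. Components now {A} {B,D} {C} {E,G} {F}
B F (5): add. Components now {A} {B,D,F} {C} {E,G}
C E (6): add. Components now {A} {B,D,F} {C,E,G}
A C (7): add. Components now {A,C,E,G} {B,D,F}
A G (8): skip — A and G already connected.
D G (9): add. Components now {A,B,C,D,E,F,G}
Every non-tree edge has weight strictly greater than the heaviest edge on the tree path between its endpoints, so the MST is unique.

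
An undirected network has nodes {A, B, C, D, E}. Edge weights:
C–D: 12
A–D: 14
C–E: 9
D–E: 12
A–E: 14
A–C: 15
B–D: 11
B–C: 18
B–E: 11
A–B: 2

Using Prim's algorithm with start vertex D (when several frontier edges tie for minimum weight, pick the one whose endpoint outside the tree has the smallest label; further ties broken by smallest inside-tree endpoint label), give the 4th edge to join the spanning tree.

Grow the tree from D using Prim:
Step 1: cheapest edge leaving the tree is B–D (11); add B.
Step 2: cheapest edge leaving the tree is A–B (2); add A.
Step 3: cheapest edge leaving the tree is B–E (11); add E.
Step 4: cheapest edge leaving the tree is C–E (9); add C.
The 4th edge added is C–E.

C-E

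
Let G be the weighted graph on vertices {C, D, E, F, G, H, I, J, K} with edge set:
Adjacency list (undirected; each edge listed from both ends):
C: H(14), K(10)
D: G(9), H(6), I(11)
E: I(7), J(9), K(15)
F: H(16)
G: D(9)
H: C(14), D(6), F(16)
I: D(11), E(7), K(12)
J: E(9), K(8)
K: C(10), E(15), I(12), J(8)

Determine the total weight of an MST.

76

Kruskal: consider edges lightest-first.
D-H (6): add — endpoints in different components.
E-I (7): add — endpoints in different components.
J-K (8): add — endpoints in different components.
D-G (9): add — endpoints in different components.
E-J (9): add — endpoints in different components.
C-K (10): add — endpoints in different components.
D-I (11): add — endpoints in different components.
I-K (12): skip — I and K already connected.
C-H (14): skip — C and H already connected.
E-K (15): skip — E and K already connected.
F-H (16): add — endpoints in different components.
MST edges: D-H, E-I, J-K, D-G, E-J, C-K, D-I, F-H; total weight 6+7+8+9+9+10+11+16 = 76.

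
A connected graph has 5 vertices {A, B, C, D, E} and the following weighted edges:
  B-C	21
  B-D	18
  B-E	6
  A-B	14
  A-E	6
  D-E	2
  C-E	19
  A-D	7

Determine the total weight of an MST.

Prim's algorithm from D:
Step 1: frontier [D-E 2, A-D 7, B-D 18] → take D-E (2); add E.
Step 2: frontier [A-D 7, B-D 18, A-E 6, B-E 6, C-E 19] → take A-E (6); add A.
Step 3: frontier [A-B 14, B-D 18, B-E 6, C-E 19] → take B-E (6); add B.
Step 4: frontier [B-C 21, C-E 19] → take C-E (19); add C.
MST edges: D-E, A-E, B-E, C-E; total weight 2+6+6+19 = 33.

33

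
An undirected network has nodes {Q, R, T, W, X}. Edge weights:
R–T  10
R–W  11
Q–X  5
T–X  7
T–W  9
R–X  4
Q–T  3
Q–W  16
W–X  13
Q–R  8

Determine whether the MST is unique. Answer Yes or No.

Sort edges by weight, then run Kruskal:
Q–T (3): add. Components now {Q,T} {R} {W} {X}
R–X (4): add. Components now {Q,T} {R,X} {W}
Q–X (5): add. Components now {Q,R,T,X} {W}
T–X (7): skip — T and X already connected.
Q–R (8): skip — Q and R already connected.
T–W (9): add. Components now {Q,R,T,W,X}
Every non-tree edge has weight strictly greater than the heaviest edge on the tree path between its endpoints, so the MST is unique.

Yes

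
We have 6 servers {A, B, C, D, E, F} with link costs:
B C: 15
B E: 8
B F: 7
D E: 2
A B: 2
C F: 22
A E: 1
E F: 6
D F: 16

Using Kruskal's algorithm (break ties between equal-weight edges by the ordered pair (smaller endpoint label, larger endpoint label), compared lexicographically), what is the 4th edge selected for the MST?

Kruskal: consider edges lightest-first.
A E (1): add. Components now {A,E} {B} {C} {D} {F}
A B (2): add. Components now {A,B,E} {C} {D} {F}
D E (2): add. Components now {A,B,D,E} {C} {F}
E F (6): add. Components now {A,B,D,E,F} {C}
B F (7): skip — B and F already connected.
B E (8): skip — B and E already connected.
B C (15): add. Components now {A,B,C,D,E,F}
The 4th edge added is E F.

E-F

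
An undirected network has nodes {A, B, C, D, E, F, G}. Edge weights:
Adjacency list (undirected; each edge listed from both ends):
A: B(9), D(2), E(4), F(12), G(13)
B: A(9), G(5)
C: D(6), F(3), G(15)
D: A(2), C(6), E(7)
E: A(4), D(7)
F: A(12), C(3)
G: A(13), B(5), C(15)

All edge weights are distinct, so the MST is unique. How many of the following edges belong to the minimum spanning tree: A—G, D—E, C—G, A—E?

1

Kruskal's algorithm — process edges by increasing weight (ties by edge label):
A—D (2): add. Components now {A,D} {B} {C} {E} {F} {G}
C—F (3): add. Components now {A,D} {B} {C,F} {E} {G}
A—E (4): add. Components now {A,D,E} {B} {C,F} {G}
B—G (5): add. Components now {A,D,E} {B,G} {C,F}
C—D (6): add. Components now {A,C,D,E,F} {B,G}
D—E (7): skip — D and E already connected.
A—B (9): add. Components now {A,B,C,D,E,F,G}
MST edge set: {A—D, C—F, A—E, B—G, C—D, A—B}.
Of the listed edges, {A—E} are in the MST → 1.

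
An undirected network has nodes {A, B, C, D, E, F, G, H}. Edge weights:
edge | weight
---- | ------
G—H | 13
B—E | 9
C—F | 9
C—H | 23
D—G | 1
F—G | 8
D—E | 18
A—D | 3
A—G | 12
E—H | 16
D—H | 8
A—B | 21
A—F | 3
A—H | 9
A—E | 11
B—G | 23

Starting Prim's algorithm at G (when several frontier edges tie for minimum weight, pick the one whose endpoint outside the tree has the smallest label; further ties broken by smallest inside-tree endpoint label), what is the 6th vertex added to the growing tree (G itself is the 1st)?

Prim, starting at G.
Step 1: cheapest edge leaving the tree is D—G (1); add D.
Step 2: cheapest edge leaving the tree is A—D (3); add A.
Step 3: cheapest edge leaving the tree is A—F (3); add F.
Step 4: cheapest edge leaving the tree is D—H (8); add H.
Step 5: cheapest edge leaving the tree is C—F (9); add C.
Step 6: cheapest edge leaving the tree is A—E (11); add E.
Step 7: cheapest edge leaving the tree is B—E (9); add B.
Vertex order: G, D, A, F, H, C, E, B. The 6th vertex is C.

C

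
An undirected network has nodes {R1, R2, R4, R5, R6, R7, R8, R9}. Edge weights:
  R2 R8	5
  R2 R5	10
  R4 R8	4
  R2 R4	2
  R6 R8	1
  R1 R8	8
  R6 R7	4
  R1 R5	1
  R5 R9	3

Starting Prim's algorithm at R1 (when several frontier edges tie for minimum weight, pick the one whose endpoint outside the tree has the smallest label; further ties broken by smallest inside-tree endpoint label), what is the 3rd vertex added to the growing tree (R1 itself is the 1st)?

R9

Grow the tree from R1 using Prim:
Step 1: frontier [R1 R5 1, R1 R8 8] → take R1 R5 (1); add R5.
Step 2: frontier [R1 R8 8, R5 R9 3, R2 R5 10] → take R5 R9 (3); add R9.
Step 3: frontier [R1 R8 8, R2 R5 10] → take R1 R8 (8); add R8.
Step 4: frontier [R2 R5 10, R6 R8 1, R4 R8 4, R2 R8 5] → take R6 R8 (1); add R6.
Step 5: frontier [R2 R5 10, R6 R7 4, R4 R8 4, R2 R8 5] → take R4 R8 (4); add R4.
Step 6: frontier [R2 R4 2, R2 R5 10, R6 R7 4, R2 R8 5] → take R2 R4 (2); add R2.
Step 7: frontier [R6 R7 4] → take R6 R7 (4); add R7.
Vertex order: R1, R5, R9, R8, R6, R4, R2, R7. The 3rd vertex is R9.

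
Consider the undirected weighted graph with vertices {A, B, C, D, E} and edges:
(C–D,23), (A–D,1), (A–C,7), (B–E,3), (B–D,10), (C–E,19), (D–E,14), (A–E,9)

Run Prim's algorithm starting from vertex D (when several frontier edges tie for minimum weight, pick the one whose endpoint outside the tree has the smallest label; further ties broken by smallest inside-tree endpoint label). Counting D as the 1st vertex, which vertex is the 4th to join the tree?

Prim, starting at D.
Step 1: frontier [A–D 1, B–D 10, D–E 14, C–D 23] → take A–D (1); add A.
Step 2: frontier [A–C 7, A–E 9, B–D 10, D–E 14, C–D 23] → take A–C (7); add C.
Step 3: frontier [A–E 9, C–E 19, B–D 10, D–E 14] → take A–E (9); add E.
Step 4: frontier [B–D 10, B–E 3] → take B–E (3); add B.
Vertex order: D, A, C, E, B. The 4th vertex is E.

E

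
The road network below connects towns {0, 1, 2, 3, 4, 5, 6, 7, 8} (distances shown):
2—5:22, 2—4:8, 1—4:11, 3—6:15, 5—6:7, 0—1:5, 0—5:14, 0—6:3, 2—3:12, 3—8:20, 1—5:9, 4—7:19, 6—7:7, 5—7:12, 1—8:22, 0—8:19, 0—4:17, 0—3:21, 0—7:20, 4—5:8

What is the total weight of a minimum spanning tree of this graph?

69

Sort edges by weight, then run Kruskal:
0—6 (3): add — endpoints in different components.
0—1 (5): add — endpoints in different components.
5—6 (7): add — endpoints in different components.
6—7 (7): add — endpoints in different components.
2—4 (8): add — endpoints in different components.
4—5 (8): add — endpoints in different components.
1—5 (9): skip — 1 and 5 already connected.
1—4 (11): skip — 1 and 4 already connected.
2—3 (12): add — endpoints in different components.
5—7 (12): skip — 5 and 7 already connected.
0—5 (14): skip — 0 and 5 already connected.
3—6 (15): skip — 3 and 6 already connected.
0—4 (17): skip — 0 and 4 already connected.
0—8 (19): add — endpoints in different components.
MST edges: 0—6, 0—1, 5—6, 6—7, 2—4, 4—5, 2—3, 0—8; total weight 3+5+7+7+8+8+12+19 = 69.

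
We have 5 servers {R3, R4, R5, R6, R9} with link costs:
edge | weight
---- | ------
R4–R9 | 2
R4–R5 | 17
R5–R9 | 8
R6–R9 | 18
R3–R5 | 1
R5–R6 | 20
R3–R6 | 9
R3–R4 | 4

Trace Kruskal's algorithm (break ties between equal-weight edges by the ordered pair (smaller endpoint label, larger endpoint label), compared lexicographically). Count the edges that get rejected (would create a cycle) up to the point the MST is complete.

Kruskal's algorithm — process edges by increasing weight (ties by edge label):
R3–R5 (1): add. Components now {R6} {R9} {R4} {R3,R5}
R4–R9 (2): add. Components now {R6} {R4,R9} {R3,R5}
R3–R4 (4): add. Components now {R6} {R3,R4,R5,R9}
R5–R9 (8): skip — R9 and R5 already connected.
R3–R6 (9): add. Components now {R3,R4,R5,R6,R9}
Edges rejected before the tree was complete: 1.

1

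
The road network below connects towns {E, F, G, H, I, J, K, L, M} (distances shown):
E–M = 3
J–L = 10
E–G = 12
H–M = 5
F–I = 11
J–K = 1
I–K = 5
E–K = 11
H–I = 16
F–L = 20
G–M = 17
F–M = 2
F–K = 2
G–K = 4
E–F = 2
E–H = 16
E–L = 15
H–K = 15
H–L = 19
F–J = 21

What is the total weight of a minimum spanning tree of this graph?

31

Grow the tree from I using Prim:
Step 1: cheapest edge leaving the tree is I–K (5); add K.
Step 2: cheapest edge leaving the tree is J–K (1); add J.
Step 3: cheapest edge leaving the tree is F–K (2); add F.
Step 4: cheapest edge leaving the tree is E–F (2); add E.
Step 5: cheapest edge leaving the tree is F–M (2); add M.
Step 6: cheapest edge leaving the tree is G–K (4); add G.
Step 7: cheapest edge leaving the tree is H–M (5); add H.
Step 8: cheapest edge leaving the tree is J–L (10); add L.
MST edges: I–K, J–K, F–K, E–F, F–M, G–K, H–M, J–L; total weight 5+1+2+2+2+4+5+10 = 31.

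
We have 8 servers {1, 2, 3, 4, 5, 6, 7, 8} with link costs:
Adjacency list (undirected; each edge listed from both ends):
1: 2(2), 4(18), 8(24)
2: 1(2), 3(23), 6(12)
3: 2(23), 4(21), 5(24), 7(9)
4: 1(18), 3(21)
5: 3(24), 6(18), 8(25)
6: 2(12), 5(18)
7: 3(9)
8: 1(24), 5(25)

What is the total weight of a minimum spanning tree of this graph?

104

Sort edges by weight, then run Kruskal:
1—2 (2): add — endpoints in different components.
3—7 (9): add — endpoints in different components.
2—6 (12): add — endpoints in different components.
1—4 (18): add — endpoints in different components.
5—6 (18): add — endpoints in different components.
3—4 (21): add — endpoints in different components.
2—3 (23): skip — 2 and 3 already connected.
1—8 (24): add — endpoints in different components.
MST edges: 1—2, 3—7, 2—6, 1—4, 5—6, 3—4, 1—8; total weight 2+9+12+18+18+21+24 = 104.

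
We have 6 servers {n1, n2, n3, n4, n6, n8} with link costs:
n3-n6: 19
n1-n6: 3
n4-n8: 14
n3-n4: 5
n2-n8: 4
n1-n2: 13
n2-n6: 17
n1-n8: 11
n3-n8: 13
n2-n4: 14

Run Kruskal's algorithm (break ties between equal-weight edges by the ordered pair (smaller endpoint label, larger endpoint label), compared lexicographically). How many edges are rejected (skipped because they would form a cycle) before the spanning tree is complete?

Kruskal: consider edges lightest-first.
n1-n6 (3): add — endpoints in different components.
n2-n8 (4): add — endpoints in different components.
n3-n4 (5): add — endpoints in different components.
n1-n8 (11): add — endpoints in different components.
n1-n2 (13): skip — n2 and n1 already connected.
n3-n8 (13): add — endpoints in different components.
Edges rejected before the tree was complete: 1.

1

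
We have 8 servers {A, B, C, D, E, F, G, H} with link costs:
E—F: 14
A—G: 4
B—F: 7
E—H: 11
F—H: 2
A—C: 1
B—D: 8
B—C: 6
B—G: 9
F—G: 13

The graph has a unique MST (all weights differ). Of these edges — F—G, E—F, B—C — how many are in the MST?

1

Sort edges by weight, then run Kruskal:
A—C (1): add — endpoints in different components.
F—H (2): add — endpoints in different components.
A—G (4): add — endpoints in different components.
B—C (6): add — endpoints in different components.
B—F (7): add — endpoints in different components.
B—D (8): add — endpoints in different components.
B—G (9): skip — B and G already connected.
E—H (11): add — endpoints in different components.
MST edge set: {A—C, F—H, A—G, B—C, B—F, B—D, E—H}.
Of the listed edges, {B—C} are in the MST → 1.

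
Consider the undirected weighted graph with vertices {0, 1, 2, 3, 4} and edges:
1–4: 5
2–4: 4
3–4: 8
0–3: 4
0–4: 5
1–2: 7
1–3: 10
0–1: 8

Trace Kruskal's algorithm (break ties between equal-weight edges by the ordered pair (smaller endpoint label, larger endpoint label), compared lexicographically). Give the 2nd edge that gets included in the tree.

2-4

Kruskal's algorithm — process edges by increasing weight (ties by edge label):
0–3 (4): add. Components now {0,3} {1} {2} {4}
2–4 (4): add. Components now {0,3} {1} {2,4}
0–4 (5): add. Components now {0,2,3,4} {1}
1–4 (5): add. Components now {0,1,2,3,4}
The 2nd edge added is 2–4.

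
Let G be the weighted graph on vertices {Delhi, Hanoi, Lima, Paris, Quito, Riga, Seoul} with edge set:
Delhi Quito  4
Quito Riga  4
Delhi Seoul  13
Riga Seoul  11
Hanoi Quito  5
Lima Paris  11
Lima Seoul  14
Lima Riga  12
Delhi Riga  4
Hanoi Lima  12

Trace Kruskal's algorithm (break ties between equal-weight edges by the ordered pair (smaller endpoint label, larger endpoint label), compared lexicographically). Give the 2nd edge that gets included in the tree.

Delhi-Riga

Kruskal: consider edges lightest-first.
Delhi Quito (4): add. Components now {Lima} {Hanoi} {Delhi,Quito} {Paris} {Riga} {Seoul}
Delhi Riga (4): add. Components now {Lima} {Hanoi} {Delhi,Quito,Riga} {Paris} {Seoul}
Quito Riga (4): skip — Quito and Riga already connected.
Hanoi Quito (5): add. Components now {Lima} {Delhi,Hanoi,Quito,Riga} {Paris} {Seoul}
Lima Paris (11): add. Components now {Lima,Paris} {Delhi,Hanoi,Quito,Riga} {Seoul}
Riga Seoul (11): add. Components now {Lima,Paris} {Delhi,Hanoi,Quito,Riga,Seoul}
Hanoi Lima (12): add. Components now {Delhi,Hanoi,Lima,Paris,Quito,Riga,Seoul}
The 2nd edge added is Delhi Riga.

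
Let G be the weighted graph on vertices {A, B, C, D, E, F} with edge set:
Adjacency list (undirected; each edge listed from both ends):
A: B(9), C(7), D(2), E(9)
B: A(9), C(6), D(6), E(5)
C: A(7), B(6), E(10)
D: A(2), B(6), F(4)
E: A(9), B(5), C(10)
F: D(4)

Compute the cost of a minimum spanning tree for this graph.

Prim's algorithm from C:
Step 1: cheapest edge leaving the tree is B-C (6); add B.
Step 2: cheapest edge leaving the tree is B-E (5); add E.
Step 3: cheapest edge leaving the tree is B-D (6); add D.
Step 4: cheapest edge leaving the tree is A-D (2); add A.
Step 5: cheapest edge leaving the tree is D-F (4); add F.
MST edges: B-C, B-E, B-D, A-D, D-F; total weight 6+5+6+2+4 = 23.

23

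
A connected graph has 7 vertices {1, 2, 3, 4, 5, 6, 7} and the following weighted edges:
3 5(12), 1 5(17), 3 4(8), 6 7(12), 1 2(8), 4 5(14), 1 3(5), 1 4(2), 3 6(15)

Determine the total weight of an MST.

54

Sort edges by weight, then run Kruskal:
1 4 (2): add. Components now {1,4} {2} {3} {5} {6} {7}
1 3 (5): add. Components now {1,3,4} {2} {5} {6} {7}
1 2 (8): add. Components now {1,2,3,4} {5} {6} {7}
3 4 (8): skip — 3 and 4 already connected.
3 5 (12): add. Components now {1,2,3,4,5} {6} {7}
6 7 (12): add. Components now {1,2,3,4,5} {6,7}
4 5 (14): skip — 4 and 5 already connected.
3 6 (15): add. Components now {1,2,3,4,5,6,7}
MST edges: 1 4, 1 3, 1 2, 3 5, 6 7, 3 6; total weight 2+5+8+12+12+15 = 54.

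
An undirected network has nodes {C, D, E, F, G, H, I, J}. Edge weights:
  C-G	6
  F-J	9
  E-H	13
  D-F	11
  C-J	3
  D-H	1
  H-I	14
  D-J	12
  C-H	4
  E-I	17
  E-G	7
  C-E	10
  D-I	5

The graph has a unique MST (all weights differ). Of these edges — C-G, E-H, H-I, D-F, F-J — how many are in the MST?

2

Kruskal's algorithm — process edges by increasing weight (ties by edge label):
D-H (1): add — endpoints in different components.
C-J (3): add — endpoints in different components.
C-H (4): add — endpoints in different components.
D-I (5): add — endpoints in different components.
C-G (6): add — endpoints in different components.
E-G (7): add — endpoints in different components.
F-J (9): add — endpoints in different components.
MST edge set: {D-H, C-J, C-H, D-I, C-G, E-G, F-J}.
Of the listed edges, {C-G, F-J} are in the MST → 2.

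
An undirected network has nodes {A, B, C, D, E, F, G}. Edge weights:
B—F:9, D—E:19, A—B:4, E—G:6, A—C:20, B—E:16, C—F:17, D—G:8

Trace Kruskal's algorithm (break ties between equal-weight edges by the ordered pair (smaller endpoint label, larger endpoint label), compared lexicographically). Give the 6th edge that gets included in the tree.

Kruskal's algorithm — process edges by increasing weight (ties by edge label):
A—B (4): add — endpoints in different components.
E—G (6): add — endpoints in different components.
D—G (8): add — endpoints in different components.
B—F (9): add — endpoints in different components.
B—E (16): add — endpoints in different components.
C—F (17): add — endpoints in different components.
The 6th edge added is C—F.

C-F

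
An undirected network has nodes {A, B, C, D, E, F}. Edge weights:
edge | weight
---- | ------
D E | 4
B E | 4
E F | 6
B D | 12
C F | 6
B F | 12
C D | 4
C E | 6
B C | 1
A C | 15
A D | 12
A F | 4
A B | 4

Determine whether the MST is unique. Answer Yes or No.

No

Kruskal's algorithm — process edges by increasing weight (ties by edge label):
B C (1): add — endpoints in different components.
A B (4): add — endpoints in different components.
A F (4): add — endpoints in different components.
B E (4): add — endpoints in different components.
C D (4): add — endpoints in different components.
Non-tree edge D E has weight 4, equal to the heaviest edge on its tree cycle — swapping gives another MST of the same weight. Not unique.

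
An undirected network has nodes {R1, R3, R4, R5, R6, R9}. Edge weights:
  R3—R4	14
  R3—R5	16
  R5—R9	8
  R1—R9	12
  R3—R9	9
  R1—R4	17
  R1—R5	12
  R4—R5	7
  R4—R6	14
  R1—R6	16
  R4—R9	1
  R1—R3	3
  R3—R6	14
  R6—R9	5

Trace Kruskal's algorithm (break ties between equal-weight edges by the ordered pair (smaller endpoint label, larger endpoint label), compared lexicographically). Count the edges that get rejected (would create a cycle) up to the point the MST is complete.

Sort edges by weight, then run Kruskal:
R4—R9 (1): add — endpoints in different components.
R1—R3 (3): add — endpoints in different components.
R6—R9 (5): add — endpoints in different components.
R4—R5 (7): add — endpoints in different components.
R5—R9 (8): skip — R5 and R9 already connected.
R3—R9 (9): add — endpoints in different components.
Edges rejected before the tree was complete: 1.

1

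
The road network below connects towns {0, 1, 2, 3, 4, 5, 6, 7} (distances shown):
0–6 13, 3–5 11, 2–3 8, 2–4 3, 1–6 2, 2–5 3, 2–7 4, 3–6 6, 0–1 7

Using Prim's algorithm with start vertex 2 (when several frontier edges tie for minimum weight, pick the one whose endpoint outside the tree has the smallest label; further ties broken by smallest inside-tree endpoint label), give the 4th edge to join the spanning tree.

Prim, starting at 2.
Step 1: cheapest edge leaving the tree is 2–4 (3); add 4.
Step 2: cheapest edge leaving the tree is 2–5 (3); add 5.
Step 3: cheapest edge leaving the tree is 2–7 (4); add 7.
Step 4: cheapest edge leaving the tree is 2–3 (8); add 3.
Step 5: cheapest edge leaving the tree is 3–6 (6); add 6.
Step 6: cheapest edge leaving the tree is 1–6 (2); add 1.
Step 7: cheapest edge leaving the tree is 0–1 (7); add 0.
The 4th edge added is 2–3.

2-3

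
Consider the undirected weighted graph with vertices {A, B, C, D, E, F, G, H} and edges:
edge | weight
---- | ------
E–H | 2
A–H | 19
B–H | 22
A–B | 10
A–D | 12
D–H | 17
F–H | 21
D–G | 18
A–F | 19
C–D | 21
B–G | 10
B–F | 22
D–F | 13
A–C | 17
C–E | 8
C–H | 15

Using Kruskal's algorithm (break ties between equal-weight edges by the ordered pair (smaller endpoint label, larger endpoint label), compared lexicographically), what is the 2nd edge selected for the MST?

C-E

Kruskal's algorithm — process edges by increasing weight (ties by edge label):
E–H (2): add — endpoints in different components.
C–E (8): add — endpoints in different components.
A–B (10): add — endpoints in different components.
B–G (10): add — endpoints in different components.
A–D (12): add — endpoints in different components.
D–F (13): add — endpoints in different components.
C–H (15): skip — C and H already connected.
A–C (17): add — endpoints in different components.
The 2nd edge added is C–E.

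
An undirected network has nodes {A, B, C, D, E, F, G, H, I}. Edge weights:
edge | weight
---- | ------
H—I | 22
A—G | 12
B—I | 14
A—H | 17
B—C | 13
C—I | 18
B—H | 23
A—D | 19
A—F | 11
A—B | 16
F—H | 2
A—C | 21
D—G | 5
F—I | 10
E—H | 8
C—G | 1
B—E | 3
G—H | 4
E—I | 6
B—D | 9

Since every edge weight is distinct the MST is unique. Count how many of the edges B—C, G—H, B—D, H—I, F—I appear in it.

Kruskal's algorithm — process edges by increasing weight (ties by edge label):
C—G (1): add — endpoints in different components.
F—H (2): add — endpoints in different components.
B—E (3): add — endpoints in different components.
G—H (4): add — endpoints in different components.
D—G (5): add — endpoints in different components.
E—I (6): add — endpoints in different components.
E—H (8): add — endpoints in different components.
B—D (9): skip — B and D already connected.
F—I (10): skip — F and I already connected.
A—F (11): add — endpoints in different components.
MST edge set: {C—G, F—H, B—E, G—H, D—G, E—I, E—H, A—F}.
Of the listed edges, {G—H} are in the MST → 1.

1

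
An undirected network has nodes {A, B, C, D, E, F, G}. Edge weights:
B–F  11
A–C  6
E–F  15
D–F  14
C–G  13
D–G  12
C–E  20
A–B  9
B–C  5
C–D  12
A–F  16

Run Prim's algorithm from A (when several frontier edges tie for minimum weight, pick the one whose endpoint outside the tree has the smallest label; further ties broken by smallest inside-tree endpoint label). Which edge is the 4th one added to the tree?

Grow the tree from A using Prim:
Step 1: frontier [A–C 6, A–B 9, A–F 16] → take A–C (6); add C.
Step 2: frontier [A–B 9, A–F 16, B–C 5, C–D 12, C–G 13, C–E 20] → take B–C (5); add B.
Step 3: frontier [A–F 16, B–F 11, C–D 12, C–G 13, C–E 20] → take B–F (11); add F.
Step 4: frontier [C–D 12, C–G 13, C–E 20, D–F 14, E–F 15] → take C–D (12); add D.
Step 5: frontier [C–G 13, C–E 20, D–G 12, E–F 15] → take D–G (12); add G.
Step 6: frontier [C–E 20, E–F 15] → take E–F (15); add E.
The 4th edge added is C–D.

C-D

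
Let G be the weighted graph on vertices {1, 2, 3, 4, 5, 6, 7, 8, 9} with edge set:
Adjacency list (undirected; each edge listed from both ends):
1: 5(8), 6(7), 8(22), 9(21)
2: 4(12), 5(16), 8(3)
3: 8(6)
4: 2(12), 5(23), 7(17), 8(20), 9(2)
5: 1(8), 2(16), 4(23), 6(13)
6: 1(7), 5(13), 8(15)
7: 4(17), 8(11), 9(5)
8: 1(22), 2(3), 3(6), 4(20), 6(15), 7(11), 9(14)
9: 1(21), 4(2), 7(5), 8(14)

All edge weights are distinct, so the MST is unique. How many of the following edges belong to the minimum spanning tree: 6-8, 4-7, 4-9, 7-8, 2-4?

3

Sort edges by weight, then run Kruskal:
4-9 (2): add — endpoints in different components.
2-8 (3): add — endpoints in different components.
7-9 (5): add — endpoints in different components.
3-8 (6): add — endpoints in different components.
1-6 (7): add — endpoints in different components.
1-5 (8): add — endpoints in different components.
7-8 (11): add — endpoints in different components.
2-4 (12): skip — 2 and 4 already connected.
5-6 (13): skip — 5 and 6 already connected.
8-9 (14): skip — 8 and 9 already connected.
6-8 (15): add — endpoints in different components.
MST edge set: {4-9, 2-8, 7-9, 3-8, 1-6, 1-5, 7-8, 6-8}.
Of the listed edges, {6-8, 4-9, 7-8} are in the MST → 3.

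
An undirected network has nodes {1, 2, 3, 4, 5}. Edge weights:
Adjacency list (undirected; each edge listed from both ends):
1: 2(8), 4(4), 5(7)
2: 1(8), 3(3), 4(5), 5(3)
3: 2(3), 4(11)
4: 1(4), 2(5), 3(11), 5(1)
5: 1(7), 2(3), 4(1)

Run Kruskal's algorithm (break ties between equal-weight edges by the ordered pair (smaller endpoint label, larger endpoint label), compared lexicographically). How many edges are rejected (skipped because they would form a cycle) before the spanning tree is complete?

Kruskal's algorithm — process edges by increasing weight (ties by edge label):
4–5 (1): add. Components now {1} {2} {3} {4,5}
2–3 (3): add. Components now {1} {2,3} {4,5}
2–5 (3): add. Components now {1} {2,3,4,5}
1–4 (4): add. Components now {1,2,3,4,5}
Edges rejected before the tree was complete: 0.

0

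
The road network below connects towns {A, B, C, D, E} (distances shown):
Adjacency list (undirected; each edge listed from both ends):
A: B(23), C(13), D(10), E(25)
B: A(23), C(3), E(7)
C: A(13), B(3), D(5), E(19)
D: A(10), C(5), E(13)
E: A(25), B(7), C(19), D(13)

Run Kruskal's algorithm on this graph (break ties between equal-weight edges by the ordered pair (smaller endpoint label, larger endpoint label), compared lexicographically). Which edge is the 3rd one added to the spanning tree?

B-E

Sort edges by weight, then run Kruskal:
B—C (3): add. Components now {A} {B,C} {D} {E}
C—D (5): add. Components now {A} {B,C,D} {E}
B—E (7): add. Components now {A} {B,C,D,E}
A—D (10): add. Components now {A,B,C,D,E}
The 3rd edge added is B—E.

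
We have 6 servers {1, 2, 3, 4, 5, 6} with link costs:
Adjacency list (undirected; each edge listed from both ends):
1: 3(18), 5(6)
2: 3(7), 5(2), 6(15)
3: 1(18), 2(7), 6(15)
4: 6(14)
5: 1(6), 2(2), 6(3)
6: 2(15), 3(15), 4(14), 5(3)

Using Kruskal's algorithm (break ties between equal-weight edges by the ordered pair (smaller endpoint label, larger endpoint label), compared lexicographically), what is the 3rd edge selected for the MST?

Sort edges by weight, then run Kruskal:
2 5 (2): add. Components now {1} {2,5} {3} {4} {6}
5 6 (3): add. Components now {1} {2,5,6} {3} {4}
1 5 (6): add. Components now {1,2,5,6} {3} {4}
2 3 (7): add. Components now {1,2,3,5,6} {4}
4 6 (14): add. Components now {1,2,3,4,5,6}
The 3rd edge added is 1 5.

1-5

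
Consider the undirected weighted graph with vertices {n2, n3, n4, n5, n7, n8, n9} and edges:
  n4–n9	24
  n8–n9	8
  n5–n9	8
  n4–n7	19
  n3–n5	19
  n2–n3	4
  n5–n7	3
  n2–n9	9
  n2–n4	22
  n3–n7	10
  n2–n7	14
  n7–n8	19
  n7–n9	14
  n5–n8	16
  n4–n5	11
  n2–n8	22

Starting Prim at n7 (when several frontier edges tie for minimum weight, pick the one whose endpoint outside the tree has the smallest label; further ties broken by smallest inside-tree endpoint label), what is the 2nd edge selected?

Prim's algorithm from n7:
Step 1: cheapest edge leaving the tree is n5–n7 (3); add n5.
Step 2: cheapest edge leaving the tree is n5–n9 (8); add n9.
Step 3: cheapest edge leaving the tree is n8–n9 (8); add n8.
Step 4: cheapest edge leaving the tree is n2–n9 (9); add n2.
Step 5: cheapest edge leaving the tree is n2–n3 (4); add n3.
Step 6: cheapest edge leaving the tree is n4–n5 (11); add n4.
The 2nd edge added is n5–n9.

n5-n9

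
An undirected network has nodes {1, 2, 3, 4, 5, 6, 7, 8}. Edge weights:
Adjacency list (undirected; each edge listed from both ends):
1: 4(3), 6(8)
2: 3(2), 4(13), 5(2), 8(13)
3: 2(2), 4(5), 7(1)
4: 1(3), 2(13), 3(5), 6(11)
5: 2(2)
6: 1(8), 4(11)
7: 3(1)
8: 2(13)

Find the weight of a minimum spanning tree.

Grow the tree from 5 using Prim:
Step 1: cheapest edge leaving the tree is 2–5 (2); add 2.
Step 2: cheapest edge leaving the tree is 2–3 (2); add 3.
Step 3: cheapest edge leaving the tree is 3–7 (1); add 7.
Step 4: cheapest edge leaving the tree is 3–4 (5); add 4.
Step 5: cheapest edge leaving the tree is 1–4 (3); add 1.
Step 6: cheapest edge leaving the tree is 1–6 (8); add 6.
Step 7: cheapest edge leaving the tree is 2–8 (13); add 8.
MST edges: 2–5, 2–3, 3–7, 3–4, 1–4, 1–6, 2–8; total weight 2+2+1+5+3+8+13 = 34.

34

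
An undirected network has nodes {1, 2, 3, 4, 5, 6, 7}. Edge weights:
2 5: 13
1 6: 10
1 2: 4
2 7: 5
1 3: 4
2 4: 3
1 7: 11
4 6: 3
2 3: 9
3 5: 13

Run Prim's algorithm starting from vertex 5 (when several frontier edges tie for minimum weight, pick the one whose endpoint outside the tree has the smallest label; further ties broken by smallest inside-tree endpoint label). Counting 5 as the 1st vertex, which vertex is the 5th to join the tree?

1

Grow the tree from 5 using Prim:
Step 1: frontier [2 5 13, 3 5 13] → take 2 5 (13); add 2.
Step 2: frontier [2 4 3, 1 2 4, 2 7 5, 2 3 9, 3 5 13] → take 2 4 (3); add 4.
Step 3: frontier [1 2 4, 2 7 5, 2 3 9, 4 6 3, 3 5 13] → take 4 6 (3); add 6.
Step 4: frontier [1 2 4, 2 7 5, 2 3 9, 3 5 13, 1 6 10] → take 1 2 (4); add 1.
Step 5: frontier [1 3 4, 1 7 11, 2 7 5, 2 3 9, 3 5 13] → take 1 3 (4); add 3.
Step 6: frontier [1 7 11, 2 7 5] → take 2 7 (5); add 7.
Vertex order: 5, 2, 4, 6, 1, 3, 7. The 5th vertex is 1.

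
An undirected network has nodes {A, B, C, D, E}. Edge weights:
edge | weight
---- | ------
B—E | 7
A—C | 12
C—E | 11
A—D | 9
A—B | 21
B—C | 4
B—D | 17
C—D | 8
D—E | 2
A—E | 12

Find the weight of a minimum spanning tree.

22

Prim, starting at B.
Step 1: frontier [B—C 4, B—E 7, B—D 17, A—B 21] → take B—C (4); add C.
Step 2: frontier [B—E 7, B—D 17, A—B 21, C—D 8, C—E 11, A—C 12] → take B—E (7); add E.
Step 3: frontier [B—D 17, A—B 21, C—D 8, A—C 12, D—E 2, A—E 12] → take D—E (2); add D.
Step 4: frontier [A—B 21, A—C 12, A—D 9, A—E 12] → take A—D (9); add A.
MST edges: B—C, B—E, D—E, A—D; total weight 4+7+2+9 = 22.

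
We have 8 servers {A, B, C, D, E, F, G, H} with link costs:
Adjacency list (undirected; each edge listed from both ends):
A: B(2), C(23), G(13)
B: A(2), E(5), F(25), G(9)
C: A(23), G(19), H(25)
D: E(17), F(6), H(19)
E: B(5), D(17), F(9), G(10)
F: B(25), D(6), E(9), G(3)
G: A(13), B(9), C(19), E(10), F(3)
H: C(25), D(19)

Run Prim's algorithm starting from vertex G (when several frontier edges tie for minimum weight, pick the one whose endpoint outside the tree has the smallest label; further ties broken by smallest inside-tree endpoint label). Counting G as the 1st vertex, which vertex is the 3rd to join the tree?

Prim, starting at G.
Step 1: frontier [F–G 3, B–G 9, E–G 10, A–G 13, C–G 19] → take F–G (3); add F.
Step 2: frontier [D–F 6, E–F 9, B–F 25, B–G 9, E–G 10, A–G 13, C–G 19] → take D–F (6); add D.
Step 3: frontier [D–E 17, D–H 19, E–F 9, B–F 25, B–G 9, E–G 10, A–G 13, C–G 19] → take B–G (9); add B.
Step 4: frontier [A–B 2, B–E 5, D–E 17, D–H 19, E–F 9, E–G 10, A–G 13, C–G 19] → take A–B (2); add A.
Step 5: frontier [A–C 23, B–E 5, D–E 17, D–H 19, E–F 9, E–G 10, C–G 19] → take B–E (5); add E.
Step 6: frontier [A–C 23, D–H 19, C–G 19] → take C–G (19); add C.
Step 7: frontier [C–H 25, D–H 19] → take D–H (19); add H.
Vertex order: G, F, D, B, A, E, C, H. The 3rd vertex is D.

D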